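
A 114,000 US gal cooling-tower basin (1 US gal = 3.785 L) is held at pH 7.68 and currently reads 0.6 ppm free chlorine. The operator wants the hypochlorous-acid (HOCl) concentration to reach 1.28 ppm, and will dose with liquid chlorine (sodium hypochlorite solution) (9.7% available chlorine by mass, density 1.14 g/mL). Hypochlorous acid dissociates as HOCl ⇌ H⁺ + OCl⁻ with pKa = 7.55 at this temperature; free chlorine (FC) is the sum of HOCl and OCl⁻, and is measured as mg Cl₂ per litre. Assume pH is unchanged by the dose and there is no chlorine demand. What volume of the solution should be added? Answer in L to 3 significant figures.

9.39 L

Volume: 114,000 US gal × 3.785 L/gal = 431,490 L.
[OCl⁻]/[HOCl] = 10^(pH − pKa) = 10^(7.68 − 7.55) = 1.349; fraction as HOCl = 1/(1 + 1.349) = 0.4257.
Free chlorine required for 1.28 ppm HOCl: 1.28 / 0.4257 = 3.007 ppm.
FC to add: 3.007 − 0.6 = 2.407 mg/L as Cl₂.
Cl₂ equivalent: 2.407 mg/L × 431,490 L = 1038 g.
Product at 9.7% available Cl: 1038 / 0.097 = 10,710 g.
Volume: 10,710 g ÷ 1.14 g/mL = 9391 mL.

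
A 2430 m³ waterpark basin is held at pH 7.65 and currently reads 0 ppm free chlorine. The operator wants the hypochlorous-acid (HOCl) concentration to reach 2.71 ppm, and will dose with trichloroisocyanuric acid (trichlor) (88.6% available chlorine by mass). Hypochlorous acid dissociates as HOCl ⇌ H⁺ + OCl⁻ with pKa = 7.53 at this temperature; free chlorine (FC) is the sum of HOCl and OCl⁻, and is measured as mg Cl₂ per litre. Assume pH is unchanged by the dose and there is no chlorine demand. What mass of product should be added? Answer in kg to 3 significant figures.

17.2 kg

Volume: 2430 m³ = 2,430,000 L.
[OCl⁻]/[HOCl] = 10^(pH − pKa) = 10^(7.65 − 7.53) = 1.318; fraction as HOCl = 1/(1 + 1.318) = 0.4314.
Free chlorine required for 2.71 ppm HOCl: 2.71 / 0.4314 = 6.282 ppm.
FC to add: 6.282 − 0 = 6.282 mg/L as Cl₂.
Cl₂ equivalent: 6.282 mg/L × 2,430,000 L = 15,270 g.
Product at 88.6% available Cl: 15,270 / 0.886 = 17,230 g.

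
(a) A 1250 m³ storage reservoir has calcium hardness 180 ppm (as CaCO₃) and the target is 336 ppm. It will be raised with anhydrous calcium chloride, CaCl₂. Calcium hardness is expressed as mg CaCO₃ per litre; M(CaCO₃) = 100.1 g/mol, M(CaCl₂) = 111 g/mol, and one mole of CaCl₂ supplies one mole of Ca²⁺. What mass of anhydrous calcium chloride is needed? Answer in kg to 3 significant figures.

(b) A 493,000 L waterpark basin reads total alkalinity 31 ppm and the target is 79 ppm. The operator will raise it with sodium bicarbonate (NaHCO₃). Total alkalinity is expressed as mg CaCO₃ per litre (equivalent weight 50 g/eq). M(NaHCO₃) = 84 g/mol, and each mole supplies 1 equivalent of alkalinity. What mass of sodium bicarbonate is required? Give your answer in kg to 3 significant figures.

(a) 216 kg; (b) 39.8 kg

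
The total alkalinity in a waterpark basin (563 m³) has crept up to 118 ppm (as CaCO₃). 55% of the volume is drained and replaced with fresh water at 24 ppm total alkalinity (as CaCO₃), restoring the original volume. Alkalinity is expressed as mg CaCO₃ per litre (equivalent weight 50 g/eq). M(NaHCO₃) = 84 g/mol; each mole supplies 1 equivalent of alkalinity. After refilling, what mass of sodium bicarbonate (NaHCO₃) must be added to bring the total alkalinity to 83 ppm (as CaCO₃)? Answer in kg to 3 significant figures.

15.8 kg

Volume: 563 m³ = 563,000 L.
After draining 55% and refilling: 118 × 0.45 + 24 × 0.55 = 66.3 ppm.
Deficit to target: 83 − 66.3 = 16.7 mg/L.
As CaCO₃: 16.7 mg/L × 563,000 L = 9402 g; ÷ 50 g/eq ÷ 1 = 188 mol NaHCO₃.
Mass: 188 × 84 = 15,800 g.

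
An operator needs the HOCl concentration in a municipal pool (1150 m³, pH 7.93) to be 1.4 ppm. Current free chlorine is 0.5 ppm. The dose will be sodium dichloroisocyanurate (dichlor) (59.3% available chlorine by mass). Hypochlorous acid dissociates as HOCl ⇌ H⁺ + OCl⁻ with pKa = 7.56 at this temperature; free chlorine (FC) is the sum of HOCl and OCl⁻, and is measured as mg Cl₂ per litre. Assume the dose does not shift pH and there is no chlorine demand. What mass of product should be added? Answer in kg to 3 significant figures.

Volume: 1150 m³ = 1,150,000 L.
[OCl⁻]/[HOCl] = 10^(pH − pKa) = 10^(7.93 − 7.56) = 2.344; fraction as HOCl = 1/(1 + 2.344) = 0.299.
Free chlorine required for 1.4 ppm HOCl: 1.4 / 0.299 = 4.682 ppm.
FC to add: 4.682 − 0.5 = 4.182 mg/L as Cl₂.
Cl₂ equivalent: 4.182 mg/L × 1,150,000 L = 4809 g.
Product at 59.3% available Cl: 4809 / 0.593 = 8110 g.

8.11 kg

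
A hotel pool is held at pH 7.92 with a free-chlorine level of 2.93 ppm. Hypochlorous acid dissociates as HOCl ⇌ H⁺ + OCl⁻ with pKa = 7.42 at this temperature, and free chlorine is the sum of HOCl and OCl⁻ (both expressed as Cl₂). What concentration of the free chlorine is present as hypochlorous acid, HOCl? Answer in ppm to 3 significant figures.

0.704 ppm

[OCl⁻]/[HOCl] = 10^(pH − pKa) = 10^(7.92 − 7.42) = 10^0.50 = 3.162.
Fraction as HOCl = 1 / (1 + 3.162) = 0.2403.
HOCl = 0.2403 × 2.93 ppm = 0.7039 ppm.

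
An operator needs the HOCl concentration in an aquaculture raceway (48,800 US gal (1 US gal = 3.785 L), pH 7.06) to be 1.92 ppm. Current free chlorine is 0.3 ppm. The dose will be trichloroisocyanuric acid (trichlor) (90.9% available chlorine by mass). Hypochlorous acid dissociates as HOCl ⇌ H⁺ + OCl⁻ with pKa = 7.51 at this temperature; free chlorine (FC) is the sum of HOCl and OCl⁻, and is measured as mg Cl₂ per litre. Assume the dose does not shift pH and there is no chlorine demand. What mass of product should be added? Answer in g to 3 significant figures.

468 g

Volume: 48,800 US gal × 3.785 L/gal = 184,708 L.
[OCl⁻]/[HOCl] = 10^(pH − pKa) = 10^(7.06 − 7.51) = 0.3548; fraction as HOCl = 1/(1 + 0.3548) = 0.7381.
Free chlorine required for 1.92 ppm HOCl: 1.92 / 0.7381 = 2.601 ppm.
FC to add: 2.601 − 0.3 = 2.301 mg/L as Cl₂.
Cl₂ equivalent: 2.301 mg/L × 184,708 L = 425.1 g.
Product at 90.9% available Cl: 425.1 / 0.909 = 467.6 g.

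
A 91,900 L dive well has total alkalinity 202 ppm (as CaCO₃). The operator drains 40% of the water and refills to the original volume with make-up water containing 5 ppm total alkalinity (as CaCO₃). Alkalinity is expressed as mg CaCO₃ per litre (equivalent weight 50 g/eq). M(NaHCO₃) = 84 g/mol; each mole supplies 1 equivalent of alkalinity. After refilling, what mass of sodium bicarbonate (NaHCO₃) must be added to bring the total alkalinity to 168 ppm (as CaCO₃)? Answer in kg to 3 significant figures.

After draining 40% and refilling: 202 × 0.60 + 5 × 0.40 = 123.2 ppm.
Deficit to target: 168 − 123.2 = 44.8 mg/L.
As CaCO₃: 44.8 mg/L × 91,900 L = 4117 g; ÷ 50 g/eq ÷ 1 = 82.34 mol NaHCO₃.
Mass: 82.34 × 84 = 6917 g.

6.92 kg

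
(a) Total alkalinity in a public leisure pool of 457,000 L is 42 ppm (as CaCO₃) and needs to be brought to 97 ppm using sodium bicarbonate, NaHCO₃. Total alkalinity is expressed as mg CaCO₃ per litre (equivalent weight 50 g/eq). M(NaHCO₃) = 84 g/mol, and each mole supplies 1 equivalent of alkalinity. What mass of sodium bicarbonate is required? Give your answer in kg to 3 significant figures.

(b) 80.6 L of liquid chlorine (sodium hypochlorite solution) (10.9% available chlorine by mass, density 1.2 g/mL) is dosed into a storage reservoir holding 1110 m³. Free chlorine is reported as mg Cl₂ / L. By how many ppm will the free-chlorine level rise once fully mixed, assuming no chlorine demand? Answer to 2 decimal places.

(a) 42.2 kg; (b) 9.50 ppm

(a) Alkalinity to add: (97 − 42) = 55 mg/L as CaCO₃ × 457,000 L = 25,140 g as CaCO₃.
(a) Equivalents: 25,140 g ÷ 50 g/eq = 502.7 eq.
(a) NaHCO₃ supplies 1 eq per mole → 502.7 mol.
(a) Mass: 502.7 mol × 84 g/mol = 42,230 g.

(b) Volume: 1110 m³ = 1,110,000 L.
(b) Mass of solution: 80.6 L × 1000 mL/L × 1.2 g/mL = 96,720 g.
(b) Available chlorine delivered: 96,720 g × 0.109 = 10,540 g as Cl₂.
(b) Concentration rise: 10,540 g / 1,110,000 L = 9.498 mg/L = 9.50 ppm.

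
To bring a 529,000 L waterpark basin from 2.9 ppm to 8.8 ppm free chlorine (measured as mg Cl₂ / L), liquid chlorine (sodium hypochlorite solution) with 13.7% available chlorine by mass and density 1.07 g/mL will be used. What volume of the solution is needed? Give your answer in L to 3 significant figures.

21.3 L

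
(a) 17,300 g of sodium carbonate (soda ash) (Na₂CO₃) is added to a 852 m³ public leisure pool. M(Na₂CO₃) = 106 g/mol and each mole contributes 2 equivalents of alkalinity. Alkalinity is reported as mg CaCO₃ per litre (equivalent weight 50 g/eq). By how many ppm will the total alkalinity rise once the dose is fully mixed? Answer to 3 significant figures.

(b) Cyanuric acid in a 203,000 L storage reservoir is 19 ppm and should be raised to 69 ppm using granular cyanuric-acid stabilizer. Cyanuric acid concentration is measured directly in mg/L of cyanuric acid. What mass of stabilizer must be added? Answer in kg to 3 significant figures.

(a) 19.2 ppm; (b) 10.2 kg

(a) Volume: 852 m³ = 852,000 L.
(a) Moles of Na₂CO₃: 17,300 g ÷ 106 g/mol = 163.2 mol → 326.4 eq of alkalinity.
(a) As CaCO₃: 326.4 eq × 50 g/eq = 16,320 g.
(a) Rise: 16,320 g / 852,000 L × 1000 = 19.16 mg/L.

(b) CYA to add: (69 − 19) = 50 mg/L × 203,000 L = 10,150 g cyanuric acid.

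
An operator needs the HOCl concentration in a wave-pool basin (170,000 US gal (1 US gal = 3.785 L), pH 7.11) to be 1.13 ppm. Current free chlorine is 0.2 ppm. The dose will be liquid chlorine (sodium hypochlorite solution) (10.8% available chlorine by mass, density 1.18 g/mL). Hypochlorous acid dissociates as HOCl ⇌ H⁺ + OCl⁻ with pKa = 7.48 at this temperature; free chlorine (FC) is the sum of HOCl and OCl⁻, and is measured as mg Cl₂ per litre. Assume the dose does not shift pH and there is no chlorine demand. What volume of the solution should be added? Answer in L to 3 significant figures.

7.13 L

Volume: 170,000 US gal × 3.785 L/gal = 643,450 L.
[OCl⁻]/[HOCl] = 10^(pH − pKa) = 10^(7.11 − 7.48) = 0.4266; fraction as HOCl = 1/(1 + 0.4266) = 0.701.
Free chlorine required for 1.13 ppm HOCl: 1.13 / 0.701 = 1.612 ppm.
FC to add: 1.612 − 0.2 = 1.412 mg/L as Cl₂.
Cl₂ equivalent: 1.412 mg/L × 643,450 L = 908.6 g.
Product at 10.8% available Cl: 908.6 / 0.108 = 8413 g.
Volume: 8413 g ÷ 1.18 g/mL = 7129 mL.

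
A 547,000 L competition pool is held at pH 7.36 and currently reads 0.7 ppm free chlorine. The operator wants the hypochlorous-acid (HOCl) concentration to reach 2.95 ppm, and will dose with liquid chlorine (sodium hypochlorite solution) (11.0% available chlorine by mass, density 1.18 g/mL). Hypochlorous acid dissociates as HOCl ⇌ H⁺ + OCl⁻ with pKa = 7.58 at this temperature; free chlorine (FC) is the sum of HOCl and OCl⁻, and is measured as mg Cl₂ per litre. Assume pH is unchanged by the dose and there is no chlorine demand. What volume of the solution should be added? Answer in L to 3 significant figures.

17.0 L

[OCl⁻]/[HOCl] = 10^(pH − pKa) = 10^(7.36 − 7.58) = 0.6026; fraction as HOCl = 1/(1 + 0.6026) = 0.624.
Free chlorine required for 2.95 ppm HOCl: 2.95 / 0.624 = 4.728 ppm.
FC to add: 4.728 − 0.7 = 4.028 mg/L as Cl₂.
Cl₂ equivalent: 4.028 mg/L × 547,000 L = 2203 g.
Product at 11.0% available Cl: 2203 / 0.11 = 20,030 g.
Volume: 20,030 g ÷ 1.18 g/mL = 16,970 mL.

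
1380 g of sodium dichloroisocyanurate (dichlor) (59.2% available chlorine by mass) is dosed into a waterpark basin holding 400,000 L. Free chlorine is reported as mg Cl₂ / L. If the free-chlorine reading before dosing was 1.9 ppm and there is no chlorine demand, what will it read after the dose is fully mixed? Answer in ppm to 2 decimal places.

3.94 ppm

Available chlorine delivered: 1380 g × 0.592 = 817 g as Cl₂.
Concentration rise: 817 g / 400,000 L = 2.042 mg/L = 2.04 ppm.
Final FC: 1.9 + 2.04 = 3.94 ppm.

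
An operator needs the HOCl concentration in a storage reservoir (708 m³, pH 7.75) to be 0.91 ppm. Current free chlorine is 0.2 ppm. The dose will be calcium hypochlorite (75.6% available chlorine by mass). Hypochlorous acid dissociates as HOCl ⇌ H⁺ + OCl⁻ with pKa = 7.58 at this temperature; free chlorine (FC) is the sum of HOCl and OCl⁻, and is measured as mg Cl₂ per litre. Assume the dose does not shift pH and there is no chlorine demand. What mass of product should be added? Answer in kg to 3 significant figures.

1.93 kg

Volume: 708 m³ = 708,000 L.
[OCl⁻]/[HOCl] = 10^(pH − pKa) = 10^(7.75 − 7.58) = 1.479; fraction as HOCl = 1/(1 + 1.479) = 0.4034.
Free chlorine required for 0.91 ppm HOCl: 0.91 / 0.4034 = 2.256 ppm.
FC to add: 2.256 − 0.2 = 2.056 mg/L as Cl₂.
Cl₂ equivalent: 2.056 mg/L × 708,000 L = 1456 g.
Product at 75.6% available Cl: 1456 / 0.756 = 1925 g.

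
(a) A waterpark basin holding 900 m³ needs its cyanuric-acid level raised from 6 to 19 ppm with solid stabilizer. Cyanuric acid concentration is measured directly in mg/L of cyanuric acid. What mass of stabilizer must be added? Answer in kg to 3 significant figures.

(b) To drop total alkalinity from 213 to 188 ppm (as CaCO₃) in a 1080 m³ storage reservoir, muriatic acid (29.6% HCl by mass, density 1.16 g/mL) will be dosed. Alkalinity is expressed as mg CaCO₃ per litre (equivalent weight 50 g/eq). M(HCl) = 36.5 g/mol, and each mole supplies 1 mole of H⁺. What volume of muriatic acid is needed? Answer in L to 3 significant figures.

(a) 11.7 kg; (b) 57.4 L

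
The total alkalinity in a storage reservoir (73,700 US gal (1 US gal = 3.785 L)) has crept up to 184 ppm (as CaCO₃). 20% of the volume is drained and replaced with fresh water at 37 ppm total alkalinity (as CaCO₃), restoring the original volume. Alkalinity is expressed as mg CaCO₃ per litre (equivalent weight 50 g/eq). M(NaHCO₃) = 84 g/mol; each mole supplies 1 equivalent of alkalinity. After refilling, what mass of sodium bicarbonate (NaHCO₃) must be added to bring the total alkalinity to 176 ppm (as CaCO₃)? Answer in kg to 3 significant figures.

Volume: 73,700 US gal × 3.785 L/gal = 278,954 L.
After draining 20% and refilling: 184 × 0.80 + 37 × 0.20 = 154.6 ppm.
Deficit to target: 176 − 154.6 = 21.4 mg/L.
As CaCO₃: 21.4 mg/L × 278,954 L = 5970 g; ÷ 50 g/eq ÷ 1 = 119.4 mol NaHCO₃.
Mass: 119.4 × 84 = 10,030 g.

10.0 kg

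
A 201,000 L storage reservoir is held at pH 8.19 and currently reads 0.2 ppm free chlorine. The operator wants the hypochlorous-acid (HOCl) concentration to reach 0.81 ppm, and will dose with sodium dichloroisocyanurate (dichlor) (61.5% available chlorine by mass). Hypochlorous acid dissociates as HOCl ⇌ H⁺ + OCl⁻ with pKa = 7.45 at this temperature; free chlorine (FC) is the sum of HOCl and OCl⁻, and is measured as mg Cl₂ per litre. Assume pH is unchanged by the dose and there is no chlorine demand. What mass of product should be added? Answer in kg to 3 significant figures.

1.65 kg

[OCl⁻]/[HOCl] = 10^(pH − pKa) = 10^(8.19 − 7.45) = 5.495; fraction as HOCl = 1/(1 + 5.495) = 0.154.
Free chlorine required for 0.81 ppm HOCl: 0.81 / 0.154 = 5.261 ppm.
FC to add: 5.261 − 0.2 = 5.061 mg/L as Cl₂.
Cl₂ equivalent: 5.061 mg/L × 201,000 L = 1017 g.
Product at 61.5% available Cl: 1017 / 0.615 = 1654 g.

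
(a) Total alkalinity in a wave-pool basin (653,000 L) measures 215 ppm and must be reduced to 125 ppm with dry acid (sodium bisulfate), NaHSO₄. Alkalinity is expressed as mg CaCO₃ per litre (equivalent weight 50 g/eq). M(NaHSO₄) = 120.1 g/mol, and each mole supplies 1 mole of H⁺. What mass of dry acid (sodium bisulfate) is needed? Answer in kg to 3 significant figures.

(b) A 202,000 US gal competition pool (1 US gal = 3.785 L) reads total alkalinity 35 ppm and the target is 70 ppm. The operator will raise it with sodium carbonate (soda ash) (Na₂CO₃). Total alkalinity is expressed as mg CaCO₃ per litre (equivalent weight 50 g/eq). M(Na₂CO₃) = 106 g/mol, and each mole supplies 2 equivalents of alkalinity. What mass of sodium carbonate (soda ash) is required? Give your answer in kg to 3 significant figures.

(a) Alkalinity to neutralize: (215 − 125) = 90 mg/L as CaCO₃ × 653,000 L = 58,770 g as CaCO₃.
(a) Equivalents of H⁺ required: 58,770 ÷ 50 g/eq = 1175 eq = 1175 mol NaHSO₄.
(a) Mass of NaHSO₄: 1175 × 120.1 = 141,200 g.

(b) Volume: 202,000 US gal × 3.785 L/gal = 764,570 L.
(b) Alkalinity to add: (70 − 35) = 35 mg/L as CaCO₃ × 764,570 L = 26,760 g as CaCO₃.
(b) Equivalents: 26,760 g ÷ 50 g/eq = 535.2 eq.
(b) Each mole of Na₂CO₃ supplies 2 eq, so 535.2 / 2 = 267.6 mol.
(b) Mass: 267.6 mol × 106 g/mol = 28,370 g.

(a) 141 kg; (b) 28.4 kg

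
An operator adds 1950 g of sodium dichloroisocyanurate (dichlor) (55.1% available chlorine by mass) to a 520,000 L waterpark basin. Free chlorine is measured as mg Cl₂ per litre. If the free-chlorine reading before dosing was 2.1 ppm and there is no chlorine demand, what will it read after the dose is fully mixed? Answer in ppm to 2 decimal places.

Available chlorine delivered: 1950 g × 0.551 = 1074 g as Cl₂.
Concentration rise: 1074 g / 520,000 L = 2.066 mg/L = 2.07 ppm.
Final FC: 2.1 + 2.07 = 4.17 ppm.

4.17 ppm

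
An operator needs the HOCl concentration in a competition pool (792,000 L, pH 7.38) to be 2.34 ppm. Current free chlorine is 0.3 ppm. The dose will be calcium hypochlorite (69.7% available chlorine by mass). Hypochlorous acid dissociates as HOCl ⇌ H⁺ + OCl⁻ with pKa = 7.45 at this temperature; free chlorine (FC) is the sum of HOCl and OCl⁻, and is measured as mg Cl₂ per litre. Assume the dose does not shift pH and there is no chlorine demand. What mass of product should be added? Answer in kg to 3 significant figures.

4.58 kg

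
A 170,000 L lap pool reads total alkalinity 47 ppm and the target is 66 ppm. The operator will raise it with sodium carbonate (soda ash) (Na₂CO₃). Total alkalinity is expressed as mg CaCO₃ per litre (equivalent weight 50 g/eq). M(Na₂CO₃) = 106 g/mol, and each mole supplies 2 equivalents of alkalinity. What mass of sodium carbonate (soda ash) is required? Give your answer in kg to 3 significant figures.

Alkalinity to add: (66 − 47) = 19 mg/L as CaCO₃ × 170,000 L = 3230 g as CaCO₃.
Equivalents: 3230 g ÷ 50 g/eq = 64.6 eq.
Each mole of Na₂CO₃ supplies 2 eq, so 64.6 / 2 = 32.3 mol.
Mass: 32.3 mol × 106 g/mol = 3424 g.

3.42 kg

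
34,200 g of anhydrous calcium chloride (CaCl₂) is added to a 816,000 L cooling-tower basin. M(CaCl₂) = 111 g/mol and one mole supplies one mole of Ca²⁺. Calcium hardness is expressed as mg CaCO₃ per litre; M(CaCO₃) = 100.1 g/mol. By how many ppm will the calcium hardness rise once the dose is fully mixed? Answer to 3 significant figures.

37.8 ppm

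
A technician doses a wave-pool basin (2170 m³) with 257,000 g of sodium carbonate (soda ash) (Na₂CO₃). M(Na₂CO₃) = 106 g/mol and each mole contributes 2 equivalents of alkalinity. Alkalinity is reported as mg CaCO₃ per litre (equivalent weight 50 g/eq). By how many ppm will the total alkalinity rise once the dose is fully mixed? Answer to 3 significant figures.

112 ppm

Volume: 2170 m³ = 2,170,000 L.
Moles of Na₂CO₃: 257,000 g ÷ 106 g/mol = 2425 mol → 4849 eq of alkalinity.
As CaCO₃: 4849 eq × 50 g/eq = 242,500 g.
Rise: 242,500 g / 2,170,000 L × 1000 = 111.7 mg/L.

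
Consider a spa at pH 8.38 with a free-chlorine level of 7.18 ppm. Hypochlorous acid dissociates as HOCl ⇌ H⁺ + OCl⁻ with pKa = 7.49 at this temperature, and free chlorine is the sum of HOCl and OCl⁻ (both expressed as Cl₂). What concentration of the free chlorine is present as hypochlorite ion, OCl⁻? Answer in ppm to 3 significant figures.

6.36 ppm

[OCl⁻]/[HOCl] = 10^(pH − pKa) = 10^(8.38 − 7.49) = 10^0.89 = 7.762.
Fraction as HOCl = 1 / (1 + 7.762) = 0.1141.
OCl⁻ = (1 − 0.1141) × 7.18 ppm = 6.361 ppm.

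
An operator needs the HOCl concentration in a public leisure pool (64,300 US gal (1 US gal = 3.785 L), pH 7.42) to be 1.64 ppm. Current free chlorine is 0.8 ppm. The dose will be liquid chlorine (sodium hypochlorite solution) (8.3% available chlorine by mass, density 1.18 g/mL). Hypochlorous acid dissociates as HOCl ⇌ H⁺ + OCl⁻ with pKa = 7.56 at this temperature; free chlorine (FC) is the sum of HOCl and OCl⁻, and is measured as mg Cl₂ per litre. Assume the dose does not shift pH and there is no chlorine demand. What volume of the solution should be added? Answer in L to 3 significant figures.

Volume: 64,300 US gal × 3.785 L/gal = 243,376 L.
[OCl⁻]/[HOCl] = 10^(pH − pKa) = 10^(7.42 − 7.56) = 0.7244; fraction as HOCl = 1/(1 + 0.7244) = 0.5799.
Free chlorine required for 1.64 ppm HOCl: 1.64 / 0.5799 = 2.828 ppm.
FC to add: 2.828 − 0.8 = 2.028 mg/L as Cl₂.
Cl₂ equivalent: 2.028 mg/L × 243,376 L = 493.6 g.
Product at 8.3% available Cl: 493.6 / 0.083 = 5947 g.
Volume: 5947 g ÷ 1.18 g/mL = 5040 mL.

5.04 L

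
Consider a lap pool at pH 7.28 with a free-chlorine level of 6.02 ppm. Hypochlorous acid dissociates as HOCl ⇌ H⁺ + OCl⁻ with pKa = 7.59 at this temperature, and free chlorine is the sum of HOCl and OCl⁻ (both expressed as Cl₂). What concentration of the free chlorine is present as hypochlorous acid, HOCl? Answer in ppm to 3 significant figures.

[OCl⁻]/[HOCl] = 10^(pH − pKa) = 10^(7.28 − 7.59) = 10^-0.31 = 0.4898.
Fraction as HOCl = 1 / (1 + 0.4898) = 0.6712.
HOCl = 0.6712 × 6.02 ppm = 4.041 ppm.

4.04 ppm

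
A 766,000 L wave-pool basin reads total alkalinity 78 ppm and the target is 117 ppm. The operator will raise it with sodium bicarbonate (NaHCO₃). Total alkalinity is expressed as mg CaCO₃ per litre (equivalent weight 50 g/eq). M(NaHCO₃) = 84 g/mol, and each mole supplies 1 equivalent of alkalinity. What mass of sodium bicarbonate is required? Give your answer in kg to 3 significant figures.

Alkalinity to add: (117 − 78) = 39 mg/L as CaCO₃ × 766,000 L = 29,870 g as CaCO₃.
Equivalents: 29,870 g ÷ 50 g/eq = 597.5 eq.
NaHCO₃ supplies 1 eq per mole → 597.5 mol.
Mass: 597.5 mol × 84 g/mol = 50,190 g.

50.2 kg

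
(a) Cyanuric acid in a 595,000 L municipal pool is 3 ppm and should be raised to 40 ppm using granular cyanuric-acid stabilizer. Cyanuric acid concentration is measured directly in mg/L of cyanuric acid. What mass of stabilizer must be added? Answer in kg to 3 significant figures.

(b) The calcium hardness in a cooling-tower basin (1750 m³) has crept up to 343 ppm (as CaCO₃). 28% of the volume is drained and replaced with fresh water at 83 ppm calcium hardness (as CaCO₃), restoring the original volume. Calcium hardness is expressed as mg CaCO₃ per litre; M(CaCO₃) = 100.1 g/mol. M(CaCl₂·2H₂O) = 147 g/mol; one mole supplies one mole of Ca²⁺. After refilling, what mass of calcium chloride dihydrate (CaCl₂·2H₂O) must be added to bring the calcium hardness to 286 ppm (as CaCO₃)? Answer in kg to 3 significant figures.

(a) 22.0 kg; (b) 40.6 kg

(a) CYA to add: (40 − 3) = 37 mg/L × 595,000 L = 22,020 g cyanuric acid.

(b) Volume: 1750 m³ = 1,750,000 L.
(b) After draining 28% and refilling: 343 × 0.72 + 83 × 0.28 = 270.2 ppm.
(b) Deficit to target: 286 − 270.2 = 15.8 mg/L.
(b) As CaCO₃: 15.8 mg/L × 1,750,000 L = 27,650 g; ÷ 100.1 = 276.2 mol Ca²⁺.
(b) Mass: 276.2 × 147 = 40,600 g.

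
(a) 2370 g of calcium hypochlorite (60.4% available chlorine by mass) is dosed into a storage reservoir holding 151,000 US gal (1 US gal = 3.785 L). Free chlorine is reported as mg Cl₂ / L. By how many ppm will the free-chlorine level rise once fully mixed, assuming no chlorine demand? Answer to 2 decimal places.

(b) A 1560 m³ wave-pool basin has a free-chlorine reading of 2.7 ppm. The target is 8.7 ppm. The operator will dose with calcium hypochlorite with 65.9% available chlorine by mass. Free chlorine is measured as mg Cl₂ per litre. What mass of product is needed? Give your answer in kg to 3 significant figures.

(a) 2.50 ppm; (b) 14.2 kg

(a) Volume: 151,000 US gal × 3.785 L/gal = 571,535 L.
(a) Available chlorine delivered: 2370 g × 0.604 = 1431 g as Cl₂.
(a) Concentration rise: 1431 g / 571,535 L = 2.505 mg/L = 2.50 ppm.

(b) Volume: 1560 m³ = 1,560,000 L.
(b) Chlorine deficit: 8.7 − 2.7 = 6 ppm = 6 mg/L as Cl₂.
(b) Cl₂ equivalent needed: 6 mg/L × 1,560,000 L = 9,360,000 mg = 9360 g.
(b) Product at 65.9% available chlorine: 9360 / 0.659 = 14,200 g.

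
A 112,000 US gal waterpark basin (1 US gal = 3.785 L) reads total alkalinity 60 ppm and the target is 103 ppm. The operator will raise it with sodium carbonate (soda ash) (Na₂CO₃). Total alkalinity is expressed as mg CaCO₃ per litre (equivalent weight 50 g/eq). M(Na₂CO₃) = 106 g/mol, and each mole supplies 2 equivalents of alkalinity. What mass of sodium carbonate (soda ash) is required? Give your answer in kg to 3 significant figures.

19.3 kg

Volume: 112,000 US gal × 3.785 L/gal = 423,920 L.
Alkalinity to add: (103 − 60) = 43 mg/L as CaCO₃ × 423,920 L = 18,230 g as CaCO₃.
Equivalents: 18,230 g ÷ 50 g/eq = 364.6 eq.
Each mole of Na₂CO₃ supplies 2 eq, so 364.6 / 2 = 182.3 mol.
Mass: 182.3 mol × 106 g/mol = 19,320 g.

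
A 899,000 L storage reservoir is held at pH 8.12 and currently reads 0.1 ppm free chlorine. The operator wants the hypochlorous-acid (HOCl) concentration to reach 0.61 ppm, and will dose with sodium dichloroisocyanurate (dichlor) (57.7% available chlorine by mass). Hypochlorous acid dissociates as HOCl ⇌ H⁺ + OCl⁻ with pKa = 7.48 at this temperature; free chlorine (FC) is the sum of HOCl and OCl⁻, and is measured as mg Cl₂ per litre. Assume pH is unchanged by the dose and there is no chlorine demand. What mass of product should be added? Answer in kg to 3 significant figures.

4.94 kg

[OCl⁻]/[HOCl] = 10^(pH − pKa) = 10^(8.12 − 7.48) = 4.365; fraction as HOCl = 1/(1 + 4.365) = 0.1864.
Free chlorine required for 0.61 ppm HOCl: 0.61 / 0.1864 = 3.273 ppm.
FC to add: 3.273 − 0.1 = 3.173 mg/L as Cl₂.
Cl₂ equivalent: 3.173 mg/L × 899,000 L = 2852 g.
Product at 57.7% available Cl: 2852 / 0.577 = 4943 g.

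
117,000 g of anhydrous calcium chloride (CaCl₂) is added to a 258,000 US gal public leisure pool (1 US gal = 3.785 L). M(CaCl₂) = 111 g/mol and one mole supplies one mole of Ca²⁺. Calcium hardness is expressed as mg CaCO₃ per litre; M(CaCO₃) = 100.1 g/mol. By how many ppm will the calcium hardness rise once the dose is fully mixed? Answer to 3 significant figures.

108 ppm

Volume: 258,000 US gal × 3.785 L/gal = 976,530 L.
Moles of Ca²⁺: 117,000 g ÷ 111 g/mol = 1054 mol.
As CaCO₃: 1054 mol × 100.1 g/mol = 105,500 g.
Rise: 105,500 g / 976,530 L × 1000 = 108 mg/L.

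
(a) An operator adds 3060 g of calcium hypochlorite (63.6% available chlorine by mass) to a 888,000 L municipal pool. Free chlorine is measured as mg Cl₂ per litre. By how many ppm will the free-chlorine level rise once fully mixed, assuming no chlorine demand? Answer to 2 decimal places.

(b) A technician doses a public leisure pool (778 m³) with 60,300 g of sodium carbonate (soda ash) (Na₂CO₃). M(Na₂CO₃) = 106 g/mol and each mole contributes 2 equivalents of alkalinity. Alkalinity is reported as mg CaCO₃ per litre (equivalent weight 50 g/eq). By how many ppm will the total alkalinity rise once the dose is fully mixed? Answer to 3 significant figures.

(a) Available chlorine delivered: 3060 g × 0.636 = 1946 g as Cl₂.
(a) Concentration rise: 1946 g / 888,000 L = 2.192 mg/L = 2.19 ppm.

(b) Volume: 778 m³ = 778,000 L.
(b) Moles of Na₂CO₃: 60,300 g ÷ 106 g/mol = 568.9 mol → 1138 eq of alkalinity.
(b) As CaCO₃: 1138 eq × 50 g/eq = 56,890 g.
(b) Rise: 56,890 g / 778,000 L × 1000 = 73.12 mg/L.

(a) 2.19 ppm; (b) 73.1 ppm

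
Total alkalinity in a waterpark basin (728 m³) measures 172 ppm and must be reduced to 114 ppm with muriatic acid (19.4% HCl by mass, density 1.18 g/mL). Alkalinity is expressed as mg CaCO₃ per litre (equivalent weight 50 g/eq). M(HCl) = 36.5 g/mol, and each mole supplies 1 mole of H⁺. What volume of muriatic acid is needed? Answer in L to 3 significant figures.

Volume: 728 m³ = 728,000 L.
Alkalinity to neutralize: (172 − 114) = 58 mg/L as CaCO₃ × 728,000 L = 42,220 g as CaCO₃.
Equivalents of H⁺ required: 42,220 ÷ 50 g/eq = 844.5 eq = 844.5 mol HCl.
Mass of HCl: 844.5 × 36.5 = 30,820 g.
Mass of 19.4% solution: 30,820 / 0.194 = 158,900 g.
Volume: 158,900 g ÷ 1.18 g/mL = 134,600 mL.

135 L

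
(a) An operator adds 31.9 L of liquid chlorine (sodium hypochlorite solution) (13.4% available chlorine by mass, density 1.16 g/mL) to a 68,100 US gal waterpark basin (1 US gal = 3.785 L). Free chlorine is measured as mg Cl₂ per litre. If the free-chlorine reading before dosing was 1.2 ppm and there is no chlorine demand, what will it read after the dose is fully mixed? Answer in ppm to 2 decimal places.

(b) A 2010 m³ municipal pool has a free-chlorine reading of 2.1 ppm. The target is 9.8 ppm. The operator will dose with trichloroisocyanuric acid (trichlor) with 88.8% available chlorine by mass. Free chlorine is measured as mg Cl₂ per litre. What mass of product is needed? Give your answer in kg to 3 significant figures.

(a) 20.44 ppm; (b) 17.4 kg

(a) Volume: 68,100 US gal × 3.785 L/gal = 257,758 L.
(a) Mass of solution: 31.9 L × 1000 mL/L × 1.16 g/mL = 37,000 g.
(a) Available chlorine delivered: 37,000 g × 0.134 = 4959 g as Cl₂.
(a) Concentration rise: 4959 g / 257,758 L = 19.24 mg/L = 19.24 ppm.
(a) Final FC: 1.2 + 19.24 = 20.44 ppm.

(b) Volume: 2010 m³ = 2,010,000 L.
(b) Chlorine deficit: 9.8 − 2.1 = 7.7 ppm = 7.7 mg/L as Cl₂.
(b) Cl₂ equivalent needed: 7.7 mg/L × 2,010,000 L = 15,480,000 mg = 15,480 g.
(b) Product at 88.8% available chlorine: 15,480 / 0.888 = 17,430 g.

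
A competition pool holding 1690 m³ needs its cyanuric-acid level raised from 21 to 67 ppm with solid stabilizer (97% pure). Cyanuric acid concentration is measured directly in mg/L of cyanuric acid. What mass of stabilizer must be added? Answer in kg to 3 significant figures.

Volume: 1690 m³ = 1,690,000 L.
CYA to add: (67 − 21) = 46 mg/L × 1,690,000 L = 77,740 g cyanuric acid.
At 97% purity: 77,740 / 0.97 = 80,140 g product.

80.1 kg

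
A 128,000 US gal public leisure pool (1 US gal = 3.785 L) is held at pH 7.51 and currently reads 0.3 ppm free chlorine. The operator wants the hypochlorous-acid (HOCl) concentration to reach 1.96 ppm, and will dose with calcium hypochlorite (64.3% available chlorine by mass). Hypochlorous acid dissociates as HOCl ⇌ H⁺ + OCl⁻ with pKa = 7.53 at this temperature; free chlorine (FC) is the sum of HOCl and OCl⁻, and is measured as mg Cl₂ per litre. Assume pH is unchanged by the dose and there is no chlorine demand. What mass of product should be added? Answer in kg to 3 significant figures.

Volume: 128,000 US gal × 3.785 L/gal = 484,480 L.
[OCl⁻]/[HOCl] = 10^(pH − pKa) = 10^(7.51 − 7.53) = 0.955; fraction as HOCl = 1/(1 + 0.955) = 0.5115.
Free chlorine required for 1.96 ppm HOCl: 1.96 / 0.5115 = 3.832 ppm.
FC to add: 3.832 − 0.3 = 3.532 mg/L as Cl₂.
Cl₂ equivalent: 3.532 mg/L × 484,480 L = 1711 g.
Product at 64.3% available Cl: 1711 / 0.643 = 2661 g.

2.66 kg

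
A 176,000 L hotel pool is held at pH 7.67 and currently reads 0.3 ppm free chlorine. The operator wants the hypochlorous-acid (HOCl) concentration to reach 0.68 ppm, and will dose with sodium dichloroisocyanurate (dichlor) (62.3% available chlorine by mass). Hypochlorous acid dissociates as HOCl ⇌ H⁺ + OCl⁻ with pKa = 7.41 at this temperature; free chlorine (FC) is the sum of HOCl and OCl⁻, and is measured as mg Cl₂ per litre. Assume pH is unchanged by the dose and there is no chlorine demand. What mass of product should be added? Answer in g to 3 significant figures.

457 g

[OCl⁻]/[HOCl] = 10^(pH − pKa) = 10^(7.67 − 7.41) = 1.82; fraction as HOCl = 1/(1 + 1.82) = 0.3546.
Free chlorine required for 0.68 ppm HOCl: 0.68 / 0.3546 = 1.917 ppm.
FC to add: 1.917 − 0.3 = 1.617 mg/L as Cl₂.
Cl₂ equivalent: 1.617 mg/L × 176,000 L = 284.7 g.
Product at 62.3% available Cl: 284.7 / 0.623 = 456.9 g.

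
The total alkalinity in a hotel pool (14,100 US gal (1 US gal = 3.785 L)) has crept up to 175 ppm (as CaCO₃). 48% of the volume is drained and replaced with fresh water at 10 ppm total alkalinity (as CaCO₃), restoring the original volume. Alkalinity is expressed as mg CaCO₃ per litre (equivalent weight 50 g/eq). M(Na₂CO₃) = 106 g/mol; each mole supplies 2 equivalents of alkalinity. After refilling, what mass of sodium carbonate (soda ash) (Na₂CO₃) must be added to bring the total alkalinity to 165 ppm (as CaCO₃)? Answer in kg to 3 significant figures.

3.91 kg

Volume: 14,100 US gal × 3.785 L/gal = 53,368 L.
After draining 48% and refilling: 175 × 0.52 + 10 × 0.48 = 95.8 ppm.
Deficit to target: 165 − 95.8 = 69.2 mg/L.
As CaCO₃: 69.2 mg/L × 53,368 L = 3693 g; ÷ 50 g/eq ÷ 2 = 36.93 mol Na₂CO₃.
Mass: 36.93 × 106 = 3915 g.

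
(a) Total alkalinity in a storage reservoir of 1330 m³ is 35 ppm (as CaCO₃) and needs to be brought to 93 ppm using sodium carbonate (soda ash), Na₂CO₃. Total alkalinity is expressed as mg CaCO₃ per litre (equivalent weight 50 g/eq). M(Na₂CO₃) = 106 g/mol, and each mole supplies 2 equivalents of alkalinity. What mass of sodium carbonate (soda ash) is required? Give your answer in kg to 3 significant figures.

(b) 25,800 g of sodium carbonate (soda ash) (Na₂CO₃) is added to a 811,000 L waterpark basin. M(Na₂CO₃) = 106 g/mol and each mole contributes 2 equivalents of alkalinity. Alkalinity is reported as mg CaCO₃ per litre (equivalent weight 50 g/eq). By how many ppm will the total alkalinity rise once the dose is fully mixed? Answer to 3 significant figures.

(a) Volume: 1330 m³ = 1,330,000 L.
(a) Alkalinity to add: (93 − 35) = 58 mg/L as CaCO₃ × 1,330,000 L = 77,140 g as CaCO₃.
(a) Equivalents: 77,140 g ÷ 50 g/eq = 1543 eq.
(a) Each mole of Na₂CO₃ supplies 2 eq, so 1543 / 2 = 771.4 mol.
(a) Mass: 771.4 mol × 106 g/mol = 81,770 g.

(b) Moles of Na₂CO₃: 25,800 g ÷ 106 g/mol = 243.4 mol → 486.8 eq of alkalinity.
(b) As CaCO₃: 486.8 eq × 50 g/eq = 24,340 g.
(b) Rise: 24,340 g / 811,000 L × 1000 = 30.01 mg/L.

(a) 81.8 kg; (b) 30.0 ppm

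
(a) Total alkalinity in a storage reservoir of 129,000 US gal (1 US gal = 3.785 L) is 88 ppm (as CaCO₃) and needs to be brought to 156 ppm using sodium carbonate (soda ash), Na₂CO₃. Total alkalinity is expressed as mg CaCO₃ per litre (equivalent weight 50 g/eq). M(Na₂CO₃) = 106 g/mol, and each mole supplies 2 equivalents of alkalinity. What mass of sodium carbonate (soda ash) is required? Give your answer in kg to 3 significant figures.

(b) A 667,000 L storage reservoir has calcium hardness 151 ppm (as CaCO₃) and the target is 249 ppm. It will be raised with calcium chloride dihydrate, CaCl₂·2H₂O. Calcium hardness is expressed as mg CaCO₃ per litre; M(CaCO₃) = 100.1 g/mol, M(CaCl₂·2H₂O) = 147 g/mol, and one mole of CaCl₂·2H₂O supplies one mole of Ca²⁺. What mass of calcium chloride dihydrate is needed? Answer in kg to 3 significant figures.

(a) Volume: 129,000 US gal × 3.785 L/gal = 488,265 L.
(a) Alkalinity to add: (156 − 88) = 68 mg/L as CaCO₃ × 488,265 L = 33,200 g as CaCO₃.
(a) Equivalents: 33,200 g ÷ 50 g/eq = 664 eq.
(a) Each mole of Na₂CO₃ supplies 2 eq, so 664 / 2 = 332 mol.
(a) Mass: 332 mol × 106 g/mol = 35,190 g.

(b) Hardness to add: (249 − 151) = 98 mg/L as CaCO₃ × 667,000 L = 65,370 g as CaCO₃.
(b) Moles of Ca²⁺ (1 mol Ca²⁺ ≡ 1 mol CaCO₃): 65,370 / 100.1 g/mol = 653 mol.
(b) Mass of CaCl₂·2H₂O: 653 × 147 = 95,990 g.

(a) 35.2 kg; (b) 96.0 kg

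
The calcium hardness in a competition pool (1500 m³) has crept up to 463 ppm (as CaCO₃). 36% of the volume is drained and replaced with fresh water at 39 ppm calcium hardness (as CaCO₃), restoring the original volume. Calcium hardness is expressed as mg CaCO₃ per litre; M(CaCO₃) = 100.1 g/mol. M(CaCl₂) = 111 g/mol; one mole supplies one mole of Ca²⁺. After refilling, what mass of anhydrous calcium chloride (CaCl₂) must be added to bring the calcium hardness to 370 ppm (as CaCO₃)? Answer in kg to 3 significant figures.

Volume: 1500 m³ = 1,500,000 L.
After draining 36% and refilling: 463 × 0.64 + 39 × 0.36 = 310.36 ppm.
Deficit to target: 370 − 310.36 = 59.64 mg/L.
As CaCO₃: 59.64 mg/L × 1,500,000 L = 89,460 g; ÷ 100.1 = 893.7 mol Ca²⁺.
Mass: 893.7 × 111 = 99,200 g.

99.2 kg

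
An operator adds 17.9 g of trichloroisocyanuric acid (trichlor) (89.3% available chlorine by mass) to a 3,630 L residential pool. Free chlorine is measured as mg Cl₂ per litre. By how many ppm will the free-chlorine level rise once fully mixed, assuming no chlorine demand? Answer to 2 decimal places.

Available chlorine delivered: 17.9 g × 0.893 = 15.98 g as Cl₂.
Concentration rise: 15.98 g / 3,630 L = 4.403 mg/L = 4.40 ppm.

4.40 ppm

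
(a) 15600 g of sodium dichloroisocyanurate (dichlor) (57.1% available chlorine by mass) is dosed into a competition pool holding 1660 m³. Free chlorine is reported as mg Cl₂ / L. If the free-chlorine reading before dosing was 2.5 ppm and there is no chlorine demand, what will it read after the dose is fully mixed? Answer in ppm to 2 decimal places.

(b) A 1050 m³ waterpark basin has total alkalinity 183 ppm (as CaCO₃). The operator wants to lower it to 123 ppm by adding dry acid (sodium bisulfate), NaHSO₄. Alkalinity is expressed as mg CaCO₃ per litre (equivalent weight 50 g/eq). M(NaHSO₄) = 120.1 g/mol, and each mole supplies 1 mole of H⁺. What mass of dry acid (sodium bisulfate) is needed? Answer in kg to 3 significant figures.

(a) Volume: 1660 m³ = 1,660,000 L.
(a) Available chlorine delivered: 15,600 g × 0.571 = 8908 g as Cl₂.
(a) Concentration rise: 8908 g / 1,660,000 L = 5.366 mg/L = 5.37 ppm.
(a) Final FC: 2.5 + 5.37 = 7.87 ppm.

(b) Volume: 1050 m³ = 1,050,000 L.
(b) Alkalinity to neutralize: (183 − 123) = 60 mg/L as CaCO₃ × 1,050,000 L = 63,000 g as CaCO₃.
(b) Equivalents of H⁺ required: 63,000 ÷ 50 g/eq = 1260 eq = 1260 mol NaHSO₄.
(b) Mass of NaHSO₄: 1260 × 120.1 = 151,300 g.

(a) 7.87 ppm; (b) 151 kg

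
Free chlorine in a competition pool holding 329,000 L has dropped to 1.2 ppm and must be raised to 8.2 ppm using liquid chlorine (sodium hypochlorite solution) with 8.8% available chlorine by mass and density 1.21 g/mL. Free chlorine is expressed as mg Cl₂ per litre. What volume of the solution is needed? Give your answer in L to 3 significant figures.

21.6 L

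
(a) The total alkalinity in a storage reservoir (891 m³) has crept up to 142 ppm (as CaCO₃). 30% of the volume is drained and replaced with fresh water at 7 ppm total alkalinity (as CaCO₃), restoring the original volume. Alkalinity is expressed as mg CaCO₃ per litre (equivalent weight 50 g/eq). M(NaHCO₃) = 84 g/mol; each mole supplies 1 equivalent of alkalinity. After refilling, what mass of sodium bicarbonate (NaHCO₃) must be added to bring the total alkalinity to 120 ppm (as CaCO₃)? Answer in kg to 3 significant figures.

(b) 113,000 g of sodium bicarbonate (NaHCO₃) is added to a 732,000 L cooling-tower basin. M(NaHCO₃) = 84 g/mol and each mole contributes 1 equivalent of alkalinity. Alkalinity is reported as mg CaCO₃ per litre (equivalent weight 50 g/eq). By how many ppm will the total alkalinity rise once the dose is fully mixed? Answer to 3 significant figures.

(a) 27.7 kg; (b) 91.9 ppm

(a) Volume: 891 m³ = 891,000 L.
(a) After draining 30% and refilling: 142 × 0.70 + 7 × 0.30 = 101.5 ppm.
(a) Deficit to target: 120 − 101.5 = 18.5 mg/L.
(a) As CaCO₃: 18.5 mg/L × 891,000 L = 16,480 g; ÷ 50 g/eq ÷ 1 = 329.7 mol NaHCO₃.
(a) Mass: 329.7 × 84 = 27,690 g.

(b) Moles of NaHCO₃: 113,000 g ÷ 84 g/mol = 1345 mol → 1345 eq of alkalinity.
(b) As CaCO₃: 1345 eq × 50 g/eq = 67,260 g.
(b) Rise: 67,260 g / 732,000 L × 1000 = 91.89 mg/L.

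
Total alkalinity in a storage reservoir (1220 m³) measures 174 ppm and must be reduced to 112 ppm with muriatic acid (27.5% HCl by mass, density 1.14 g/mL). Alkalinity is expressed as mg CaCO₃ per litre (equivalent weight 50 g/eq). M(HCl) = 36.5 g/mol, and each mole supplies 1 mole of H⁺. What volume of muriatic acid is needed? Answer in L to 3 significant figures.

176 L

Volume: 1220 m³ = 1,220,000 L.
Alkalinity to neutralize: (174 − 112) = 62 mg/L as CaCO₃ × 1,220,000 L = 75,640 g as CaCO₃.
Equivalents of H⁺ required: 75,640 ÷ 50 g/eq = 1513 eq = 1513 mol HCl.
Mass of HCl: 1513 × 36.5 = 55,220 g.
Mass of 27.5% solution: 55,220 / 0.275 = 200,800 g.
Volume: 200,800 g ÷ 1.14 g/mL = 176,100 mL.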